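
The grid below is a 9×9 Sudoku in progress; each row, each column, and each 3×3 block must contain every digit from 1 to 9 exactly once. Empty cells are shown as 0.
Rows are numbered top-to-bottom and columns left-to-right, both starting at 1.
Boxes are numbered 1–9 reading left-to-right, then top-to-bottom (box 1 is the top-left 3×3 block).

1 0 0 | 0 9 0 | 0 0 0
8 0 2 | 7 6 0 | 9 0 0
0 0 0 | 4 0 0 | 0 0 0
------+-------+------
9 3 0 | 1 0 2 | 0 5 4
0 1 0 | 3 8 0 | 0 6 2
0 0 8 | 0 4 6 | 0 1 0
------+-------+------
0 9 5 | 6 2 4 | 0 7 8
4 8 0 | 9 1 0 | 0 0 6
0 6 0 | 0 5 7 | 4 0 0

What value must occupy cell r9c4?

8

Row 9 already contains {4, 5, 6, 7}.
Column 4 already contains {1, 3, 4, 6, 7, 9}.
Its 3×3 block (box 8) already contains {1, 2, 4, 5, 6, 7, 9}.
The only value from 1–9 not eliminated is 8, so r9c4 = 8.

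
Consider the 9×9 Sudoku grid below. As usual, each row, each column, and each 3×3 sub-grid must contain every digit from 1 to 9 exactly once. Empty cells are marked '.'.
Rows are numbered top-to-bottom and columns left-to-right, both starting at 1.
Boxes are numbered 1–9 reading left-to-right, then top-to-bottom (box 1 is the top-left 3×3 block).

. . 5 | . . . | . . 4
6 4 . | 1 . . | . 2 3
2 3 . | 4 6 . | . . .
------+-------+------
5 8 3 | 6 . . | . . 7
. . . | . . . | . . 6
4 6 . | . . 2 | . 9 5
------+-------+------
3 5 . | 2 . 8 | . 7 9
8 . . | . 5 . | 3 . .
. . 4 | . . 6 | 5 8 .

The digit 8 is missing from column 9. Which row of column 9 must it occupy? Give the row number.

Consider where 8 can go in column 9.
r8c9 is out (row 8 already has a 8).
r9c9 is out (row 9 already has a 8).
So the only cell in column 9 that can hold 8 is r3c9.
That is row 3.

3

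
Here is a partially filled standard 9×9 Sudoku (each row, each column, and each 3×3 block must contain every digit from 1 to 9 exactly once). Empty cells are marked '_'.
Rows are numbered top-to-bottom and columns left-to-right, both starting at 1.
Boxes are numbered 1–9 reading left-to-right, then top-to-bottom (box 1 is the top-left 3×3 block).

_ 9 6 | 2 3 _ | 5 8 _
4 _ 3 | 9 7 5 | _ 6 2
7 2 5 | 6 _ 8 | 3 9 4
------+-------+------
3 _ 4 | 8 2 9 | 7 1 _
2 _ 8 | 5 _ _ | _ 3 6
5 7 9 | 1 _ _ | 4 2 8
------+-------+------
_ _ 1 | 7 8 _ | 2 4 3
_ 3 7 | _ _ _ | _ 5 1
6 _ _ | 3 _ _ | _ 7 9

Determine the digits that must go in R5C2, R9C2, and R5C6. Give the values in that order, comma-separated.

1,4,7

For R5C2:
  Row 5 already contains {2, 3, 5, 6, 8}.
  Column 2 already contains {2, 3, 7, 9}.
  Its 3×3 block (box 4) already contains {2, 3, 4, 5, 7, 8, 9}.
  The only value from 1–9 not eliminated is 1, so R5C2 = 1.
For R9C2:
  Consider where 4 can go in column 2.
  R2C2 is out (row 2 already has a 4).
  R4C2 is out (row 4 already has a 4).
  R5C2 is out (box 4 already has a 4).
  R7C2 is out (row 7 already has a 4).
  So the only cell in column 2 that can hold 4 is R9C2.
  So R9C2 = 4.
For R5C6:
  Consider where 7 can go in row 5.
  R5C2 is out (column 2 already has a 7).
  R5C5 is out (column 5 already has a 7).
  R5C7 is out (column 7 already has a 7).
  So the only cell in row 5 that can hold 7 is R5C6.
  So R5C6 = 7.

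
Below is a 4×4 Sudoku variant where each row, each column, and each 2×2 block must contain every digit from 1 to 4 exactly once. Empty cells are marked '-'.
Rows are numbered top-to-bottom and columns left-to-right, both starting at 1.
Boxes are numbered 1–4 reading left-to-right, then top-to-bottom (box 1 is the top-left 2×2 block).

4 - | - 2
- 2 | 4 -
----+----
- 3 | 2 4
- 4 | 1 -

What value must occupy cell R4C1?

2

Row 4 already contains {1, 4}.
Column 1 already contains {4}.
Its 2×2 block (box 3) already contains {3, 4}.
The only value from 1–4 not eliminated is 2, so R4C1 = 2.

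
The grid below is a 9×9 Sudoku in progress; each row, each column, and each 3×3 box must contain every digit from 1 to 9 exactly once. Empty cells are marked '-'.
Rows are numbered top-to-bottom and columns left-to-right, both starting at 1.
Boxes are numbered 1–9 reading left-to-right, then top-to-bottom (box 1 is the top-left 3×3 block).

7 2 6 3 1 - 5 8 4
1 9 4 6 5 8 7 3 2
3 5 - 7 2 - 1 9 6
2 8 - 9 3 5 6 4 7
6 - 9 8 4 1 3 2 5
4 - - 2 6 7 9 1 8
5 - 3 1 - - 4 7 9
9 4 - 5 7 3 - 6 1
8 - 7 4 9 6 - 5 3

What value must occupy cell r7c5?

Row 7 already contains {1, 3, 4, 5, 7, 9}.
Column 5 already contains {1, 2, 3, 4, 5, 6, 7, 9}.
Its 3×3 block (box 8) already contains {1, 3, 4, 5, 6, 7, 9}.
The only value from 1–9 not eliminated is 8, so r7c5 = 8.

8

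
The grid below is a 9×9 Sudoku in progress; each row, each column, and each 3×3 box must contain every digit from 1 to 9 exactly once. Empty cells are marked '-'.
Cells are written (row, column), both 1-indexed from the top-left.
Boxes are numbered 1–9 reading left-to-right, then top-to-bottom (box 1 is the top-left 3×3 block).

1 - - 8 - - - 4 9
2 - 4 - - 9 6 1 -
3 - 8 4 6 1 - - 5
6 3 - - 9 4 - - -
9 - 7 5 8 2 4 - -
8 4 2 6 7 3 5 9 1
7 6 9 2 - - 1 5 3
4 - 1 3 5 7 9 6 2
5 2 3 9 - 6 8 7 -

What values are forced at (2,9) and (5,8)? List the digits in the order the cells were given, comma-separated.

For (2,9):
  Consider where 8 can go in box 3.
  (1,7) is out (row 1 already has a 8).
  (3,7) is out (row 3 already has a 8).
  (3,8) is out (row 3 already has a 8).
  So the only cell in box 3 that can hold 8 is (2,9).
  So (2,9) = 8.
For (5,8):
  Row 5 already contains {2, 4, 5, 7, 8, 9}.
  Column 8 already contains {1, 4, 5, 6, 7, 9}.
  Its 3×3 block (box 6) already contains {1, 4, 5, 9}.
  The only value from 1–9 not eliminated is 3, so (5,8) = 3.

8,3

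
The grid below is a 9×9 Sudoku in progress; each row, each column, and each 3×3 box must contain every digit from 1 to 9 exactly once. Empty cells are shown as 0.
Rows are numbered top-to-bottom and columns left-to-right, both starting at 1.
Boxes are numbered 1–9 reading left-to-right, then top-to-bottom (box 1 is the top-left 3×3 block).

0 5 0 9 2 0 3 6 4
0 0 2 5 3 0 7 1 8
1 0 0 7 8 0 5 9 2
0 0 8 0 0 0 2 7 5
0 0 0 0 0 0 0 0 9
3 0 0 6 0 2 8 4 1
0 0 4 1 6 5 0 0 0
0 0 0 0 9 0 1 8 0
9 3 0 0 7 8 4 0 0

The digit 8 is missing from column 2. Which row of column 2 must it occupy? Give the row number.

7

Consider where 8 can go in column 2.
R2C2 is out (row 2 already has a 8). R3C2 is out (row 3 already has a 8). R4C2 is out (row 4 already has a 8). R5C2 is out (box 4 already has a 8). The remaining empty cells in column 2 are similarly blocked.
So the only cell in column 2 that can hold 8 is R7C2.
That is row 7.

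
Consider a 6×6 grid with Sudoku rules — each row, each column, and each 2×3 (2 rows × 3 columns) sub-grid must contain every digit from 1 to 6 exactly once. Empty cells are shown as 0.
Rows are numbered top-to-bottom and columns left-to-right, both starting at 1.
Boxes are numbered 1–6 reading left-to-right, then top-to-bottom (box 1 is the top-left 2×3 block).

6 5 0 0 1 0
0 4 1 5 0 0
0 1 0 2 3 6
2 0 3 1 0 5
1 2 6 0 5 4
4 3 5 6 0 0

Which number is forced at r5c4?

3

Row 5 already contains {1, 2, 4, 5, 6}.
Column 4 already contains {1, 2, 5, 6}.
Its 2×3 block (box 6) already contains {4, 5, 6}.
The only value from 1–6 not eliminated is 3, so r5c4 = 3.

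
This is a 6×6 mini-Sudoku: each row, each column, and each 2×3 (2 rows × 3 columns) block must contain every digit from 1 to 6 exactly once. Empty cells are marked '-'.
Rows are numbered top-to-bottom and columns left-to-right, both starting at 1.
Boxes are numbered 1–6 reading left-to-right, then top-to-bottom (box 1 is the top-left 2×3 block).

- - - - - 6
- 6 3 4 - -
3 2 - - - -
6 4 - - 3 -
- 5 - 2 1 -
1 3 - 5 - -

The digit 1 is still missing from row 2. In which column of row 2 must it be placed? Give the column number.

6

Consider where 1 can go in row 2.
r2c1 is out (column 1 already has a 1).
r2c5 is out (column 5 already has a 1).
So the only cell in row 2 that can hold 1 is r2c6.
That is column 6.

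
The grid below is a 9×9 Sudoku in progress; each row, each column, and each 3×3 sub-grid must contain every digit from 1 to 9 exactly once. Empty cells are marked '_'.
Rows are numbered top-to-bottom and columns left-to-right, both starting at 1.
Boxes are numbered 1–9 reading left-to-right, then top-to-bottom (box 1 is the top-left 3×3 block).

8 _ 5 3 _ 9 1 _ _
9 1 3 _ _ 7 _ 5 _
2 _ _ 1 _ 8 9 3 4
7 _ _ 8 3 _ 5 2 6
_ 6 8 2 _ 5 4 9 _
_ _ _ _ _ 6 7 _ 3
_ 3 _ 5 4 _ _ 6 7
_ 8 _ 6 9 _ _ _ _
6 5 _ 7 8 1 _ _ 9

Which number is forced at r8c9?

5

Cell r8c9 itself could take any of {1, 2, 5} by direct elimination.
Consider where 5 can go in row 8.
r8c1 is out (box 7 already has a 5).
r8c3 is out (column 3 already has a 5).
r8c6 is out (column 6 already has a 5).
r8c7 is out (column 7 already has a 5).
r8c8 is out (column 8 already has a 5).
So the only cell in row 8 that can hold 5 is r8c9.
Therefore r8c9 = 5.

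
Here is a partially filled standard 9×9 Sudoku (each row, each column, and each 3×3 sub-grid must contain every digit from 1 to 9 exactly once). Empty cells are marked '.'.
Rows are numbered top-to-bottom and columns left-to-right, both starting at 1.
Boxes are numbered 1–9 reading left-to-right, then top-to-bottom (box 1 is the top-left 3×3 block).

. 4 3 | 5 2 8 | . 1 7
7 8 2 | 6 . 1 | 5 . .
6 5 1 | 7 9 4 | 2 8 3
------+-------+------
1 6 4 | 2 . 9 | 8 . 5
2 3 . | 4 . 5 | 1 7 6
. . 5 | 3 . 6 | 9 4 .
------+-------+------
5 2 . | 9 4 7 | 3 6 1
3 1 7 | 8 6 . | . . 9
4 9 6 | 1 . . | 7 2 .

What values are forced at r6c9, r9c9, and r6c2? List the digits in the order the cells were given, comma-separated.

For r6c9:
  Row 6 already contains {3, 4, 5, 6, 9}.
  Column 9 already contains {1, 3, 5, 6, 7, 9}.
  Its 3×3 block (box 6) already contains {1, 4, 5, 6, 7, 8, 9}.
  The only value from 1–9 not eliminated is 2, so r6c9 = 2.
For r9c9:
  Row 9 already contains {1, 2, 4, 6, 7, 9}.
  Column 9 already contains {1, 3, 5, 6, 7, 9}.
  Its 3×3 block (box 9) already contains {1, 2, 3, 6, 7, 9}.
  The only value from 1–9 not eliminated is 8, so r9c9 = 8.
For r6c2:
  Row 6 already contains {3, 4, 5, 6, 9}.
  Column 2 already contains {1, 2, 3, 4, 5, 6, 8, 9}.
  Its 3×3 block (box 4) already contains {1, 2, 3, 4, 5, 6}.
  The only value from 1–9 not eliminated is 7, so r6c2 = 7.

2,8,7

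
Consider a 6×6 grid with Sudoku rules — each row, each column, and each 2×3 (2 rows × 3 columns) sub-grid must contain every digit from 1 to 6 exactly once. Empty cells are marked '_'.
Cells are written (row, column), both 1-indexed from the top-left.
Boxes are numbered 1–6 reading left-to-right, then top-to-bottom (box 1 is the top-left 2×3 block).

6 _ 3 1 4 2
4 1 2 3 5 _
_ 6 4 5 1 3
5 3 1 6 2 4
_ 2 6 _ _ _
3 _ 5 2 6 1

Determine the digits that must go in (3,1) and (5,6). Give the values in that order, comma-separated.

For (3,1):
  Row 3 already contains {1, 3, 4, 5, 6}.
  Column 1 already contains {3, 4, 5, 6}.
  Its 2×3 block (box 3) already contains {1, 3, 4, 5, 6}.
  The only value from 1–6 not eliminated is 2, so (3,1) = 2.
For (5,6):
  Row 5 already contains {2, 6}.
  Column 6 already contains {1, 2, 3, 4}.
  Its 2×3 block (box 6) already contains {1, 2, 6}.
  The only value from 1–6 not eliminated is 5, so (5,6) = 5.

2,5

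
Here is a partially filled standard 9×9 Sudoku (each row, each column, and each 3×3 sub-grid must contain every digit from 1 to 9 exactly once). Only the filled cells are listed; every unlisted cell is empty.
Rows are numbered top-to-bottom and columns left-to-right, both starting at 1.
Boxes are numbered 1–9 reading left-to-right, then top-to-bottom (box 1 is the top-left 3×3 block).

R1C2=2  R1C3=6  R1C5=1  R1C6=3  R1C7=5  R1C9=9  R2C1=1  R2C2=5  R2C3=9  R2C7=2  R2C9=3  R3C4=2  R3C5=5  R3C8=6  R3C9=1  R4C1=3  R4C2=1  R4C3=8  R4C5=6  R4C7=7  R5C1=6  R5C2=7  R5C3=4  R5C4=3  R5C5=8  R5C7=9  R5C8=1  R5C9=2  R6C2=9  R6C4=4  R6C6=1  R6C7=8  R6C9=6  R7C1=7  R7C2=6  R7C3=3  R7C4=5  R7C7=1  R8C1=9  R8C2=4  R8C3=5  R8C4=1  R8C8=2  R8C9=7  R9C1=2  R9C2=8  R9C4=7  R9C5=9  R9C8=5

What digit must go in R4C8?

Row 4 already contains {1, 3, 6, 7, 8}.
Column 8 already contains {1, 2, 5, 6}.
Its 3×3 block (box 6) already contains {1, 2, 6, 7, 8, 9}.
The only value from 1–9 not eliminated is 4, so R4C8 = 4.

4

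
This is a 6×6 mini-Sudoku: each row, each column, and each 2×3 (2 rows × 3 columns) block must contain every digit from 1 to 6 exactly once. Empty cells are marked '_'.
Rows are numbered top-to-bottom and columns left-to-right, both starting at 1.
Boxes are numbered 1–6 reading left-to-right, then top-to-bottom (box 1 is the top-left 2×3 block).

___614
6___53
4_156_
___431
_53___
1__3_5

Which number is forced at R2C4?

2

Row 2 already contains {3, 5, 6}.
Column 4 already contains {3, 4, 5, 6}.
Its 2×3 block (box 2) already contains {1, 3, 4, 5, 6}.
The only value from 1–6 not eliminated is 2, so R2C4 = 2.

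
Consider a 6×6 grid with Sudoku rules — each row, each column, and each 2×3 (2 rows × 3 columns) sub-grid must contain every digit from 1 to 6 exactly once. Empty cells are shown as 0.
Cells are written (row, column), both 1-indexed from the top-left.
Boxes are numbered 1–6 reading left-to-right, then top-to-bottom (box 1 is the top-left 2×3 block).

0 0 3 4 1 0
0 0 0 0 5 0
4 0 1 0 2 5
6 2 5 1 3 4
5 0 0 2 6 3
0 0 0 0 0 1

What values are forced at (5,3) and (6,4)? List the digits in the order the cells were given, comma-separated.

For (5,3):
  Row 5 already contains {2, 3, 5, 6}.
  Column 3 already contains {1, 3, 5}.
  Its 2×3 block (box 5) already contains {5}.
  The only value from 1–6 not eliminated is 4, so (5,3) = 4.
For (6,4):
  Row 6 already contains {1}.
  Column 4 already contains {1, 2, 4}.
  Its 2×3 block (box 6) already contains {1, 2, 3, 6}.
  The only value from 1–6 not eliminated is 5, so (6,4) = 5.

4,5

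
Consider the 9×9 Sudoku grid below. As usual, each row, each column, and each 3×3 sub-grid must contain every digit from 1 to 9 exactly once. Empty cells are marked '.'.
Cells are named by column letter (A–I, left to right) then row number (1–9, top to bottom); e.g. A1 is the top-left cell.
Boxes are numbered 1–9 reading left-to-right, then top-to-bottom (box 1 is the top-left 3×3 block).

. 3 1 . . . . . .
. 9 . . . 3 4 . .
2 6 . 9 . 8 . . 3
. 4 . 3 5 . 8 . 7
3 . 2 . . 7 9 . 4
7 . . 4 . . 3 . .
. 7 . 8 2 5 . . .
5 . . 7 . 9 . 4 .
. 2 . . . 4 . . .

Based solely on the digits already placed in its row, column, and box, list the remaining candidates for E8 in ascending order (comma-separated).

Row 8 already contains {4, 5, 7, 9}.
Column E already contains {2, 5}.
Its 3×3 block (box 8) already contains {2, 4, 5, 7, 8, 9}.
Removing those from 1–9 leaves {1, 3, 6} as the candidates for E8.

1,3,6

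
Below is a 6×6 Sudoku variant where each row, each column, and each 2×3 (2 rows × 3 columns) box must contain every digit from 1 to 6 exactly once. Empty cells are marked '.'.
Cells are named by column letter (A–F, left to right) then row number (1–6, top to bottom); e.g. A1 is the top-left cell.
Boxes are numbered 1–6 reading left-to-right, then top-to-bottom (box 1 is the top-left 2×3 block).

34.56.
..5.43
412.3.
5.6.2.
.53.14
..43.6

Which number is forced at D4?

4

Cell D4 itself could take any of {1, 4} by direct elimination.
Consider where 4 can go in row 4.
B4 is out (column B already has a 4).
F4 is out (column F already has a 4).
So the only cell in row 4 that can hold 4 is D4.
Therefore D4 = 4.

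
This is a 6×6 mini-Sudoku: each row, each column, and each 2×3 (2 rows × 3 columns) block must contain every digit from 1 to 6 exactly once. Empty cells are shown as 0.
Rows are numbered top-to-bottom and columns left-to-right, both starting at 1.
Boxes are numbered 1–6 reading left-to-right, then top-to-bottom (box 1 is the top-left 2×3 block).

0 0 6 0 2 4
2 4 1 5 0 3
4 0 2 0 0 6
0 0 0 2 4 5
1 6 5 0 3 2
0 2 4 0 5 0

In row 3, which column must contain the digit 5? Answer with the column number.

2

Consider where 5 can go in row 3.
r3c4 is out (column 4 already has a 5).
r3c5 is out (column 5 already has a 5).
So the only cell in row 3 that can hold 5 is r3c2.
That is column 2.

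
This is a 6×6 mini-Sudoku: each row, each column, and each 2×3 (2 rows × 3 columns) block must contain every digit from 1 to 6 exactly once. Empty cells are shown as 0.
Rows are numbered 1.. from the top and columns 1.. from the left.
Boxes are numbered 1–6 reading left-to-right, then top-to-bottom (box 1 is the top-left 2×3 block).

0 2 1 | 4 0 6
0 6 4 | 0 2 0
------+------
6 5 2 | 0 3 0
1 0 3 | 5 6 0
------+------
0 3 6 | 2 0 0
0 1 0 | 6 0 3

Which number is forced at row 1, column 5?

5

Row 1 already contains {1, 2, 4, 6}.
Column 5 already contains {2, 3, 6}.
Its 2×3 block (box 2) already contains {2, 4, 6}.
The only value from 1–6 not eliminated is 5, so row 1, column 5 = 5.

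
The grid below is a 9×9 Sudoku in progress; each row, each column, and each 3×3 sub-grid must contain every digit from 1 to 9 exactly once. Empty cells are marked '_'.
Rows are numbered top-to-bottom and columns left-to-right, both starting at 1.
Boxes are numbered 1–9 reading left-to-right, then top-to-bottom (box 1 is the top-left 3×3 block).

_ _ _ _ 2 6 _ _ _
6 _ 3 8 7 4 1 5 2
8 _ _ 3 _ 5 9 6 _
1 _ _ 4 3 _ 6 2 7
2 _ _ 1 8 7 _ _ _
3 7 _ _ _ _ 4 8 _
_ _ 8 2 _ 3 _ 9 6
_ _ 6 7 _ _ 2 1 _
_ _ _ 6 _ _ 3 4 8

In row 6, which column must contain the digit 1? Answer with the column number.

Consider where 1 can go in row 6.
r6c3 is out (box 4 already has a 1).
r6c4 is out (column 4 already has a 1).
r6c5 is out (box 5 already has a 1).
r6c6 is out (box 5 already has a 1).
So the only cell in row 6 that can hold 1 is r6c9.
That is column 9.

9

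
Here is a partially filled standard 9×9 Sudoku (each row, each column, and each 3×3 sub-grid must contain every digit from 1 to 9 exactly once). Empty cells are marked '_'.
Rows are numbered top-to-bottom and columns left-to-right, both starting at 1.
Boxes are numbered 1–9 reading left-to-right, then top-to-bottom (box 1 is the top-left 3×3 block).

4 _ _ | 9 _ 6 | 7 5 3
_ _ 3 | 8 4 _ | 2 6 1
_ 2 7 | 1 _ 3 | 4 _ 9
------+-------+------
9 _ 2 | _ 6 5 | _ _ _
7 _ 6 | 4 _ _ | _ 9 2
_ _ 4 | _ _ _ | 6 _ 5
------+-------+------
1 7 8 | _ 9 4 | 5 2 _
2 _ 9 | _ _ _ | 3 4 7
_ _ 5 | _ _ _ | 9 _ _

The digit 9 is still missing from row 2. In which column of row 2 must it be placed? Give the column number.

Consider where 9 can go in row 2.
r2c1 is out (column 1 already has a 9).
r2c6 is out (box 2 already has a 9).
So the only cell in row 2 that can hold 9 is r2c2.
That is column 2.

2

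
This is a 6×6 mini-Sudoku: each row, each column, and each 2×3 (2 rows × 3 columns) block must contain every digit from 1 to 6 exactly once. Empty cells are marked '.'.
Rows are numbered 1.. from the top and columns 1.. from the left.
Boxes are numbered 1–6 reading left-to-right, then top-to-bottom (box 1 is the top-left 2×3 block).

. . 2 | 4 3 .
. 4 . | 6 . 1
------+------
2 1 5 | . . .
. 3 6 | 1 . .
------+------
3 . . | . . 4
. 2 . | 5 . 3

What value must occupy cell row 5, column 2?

Cell row 5, column 2 itself could take any of {5, 6} by direct elimination.
Consider where 5 can go in box 5.
row 5, column 3 is out (column 3 already has a 5).
row 6, column 1 is out (row 6 already has a 5).
row 6, column 3 is out (row 6 already has a 5).
So the only cell in box 5 that can hold 5 is row 5, column 2.
Therefore row 5, column 2 = 5.

5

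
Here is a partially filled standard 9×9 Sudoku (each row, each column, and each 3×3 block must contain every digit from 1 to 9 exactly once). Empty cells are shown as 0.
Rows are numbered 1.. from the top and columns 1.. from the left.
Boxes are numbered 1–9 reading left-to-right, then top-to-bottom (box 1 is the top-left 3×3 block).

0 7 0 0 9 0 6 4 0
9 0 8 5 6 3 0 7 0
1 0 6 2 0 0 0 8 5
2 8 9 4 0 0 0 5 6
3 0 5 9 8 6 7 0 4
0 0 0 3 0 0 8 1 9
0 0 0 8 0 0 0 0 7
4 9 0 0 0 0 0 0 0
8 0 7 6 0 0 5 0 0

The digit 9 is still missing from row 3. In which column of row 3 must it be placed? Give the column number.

7

Consider where 9 can go in row 3.
row 3, column 2 is out (column 2 already has a 9).
row 3, column 5 is out (column 5 already has a 9).
row 3, column 6 is out (box 2 already has a 9).
So the only cell in row 3 that can hold 9 is row 3, column 7.
That is column 7.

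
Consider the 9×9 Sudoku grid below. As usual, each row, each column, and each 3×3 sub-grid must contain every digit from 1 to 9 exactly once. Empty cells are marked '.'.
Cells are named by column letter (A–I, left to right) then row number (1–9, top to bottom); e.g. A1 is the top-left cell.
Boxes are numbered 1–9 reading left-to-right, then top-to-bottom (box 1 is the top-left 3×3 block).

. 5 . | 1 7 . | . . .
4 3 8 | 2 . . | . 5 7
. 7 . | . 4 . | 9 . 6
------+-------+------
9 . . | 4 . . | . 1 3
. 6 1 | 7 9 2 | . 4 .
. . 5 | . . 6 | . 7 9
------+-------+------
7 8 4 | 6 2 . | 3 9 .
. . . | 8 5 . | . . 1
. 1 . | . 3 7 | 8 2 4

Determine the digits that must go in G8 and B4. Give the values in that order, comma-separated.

7,2

For G8:
  Consider where 7 can go in row 8.
  A8 is out (column A already has a 7).
  B8 is out (column B already has a 7).
  C8 is out (box 7 already has a 7).
  F8 is out (column F already has a 7).
  H8 is out (column H already has a 7).
  So the only cell in row 8 that can hold 7 is G8.
  So G8 = 7.
For B4:
  Row 4 already contains {1, 3, 4, 9}.
  Column B already contains {1, 3, 5, 6, 7, 8}.
  Its 3×3 block (box 4) already contains {1, 5, 6, 9}.
  The only value from 1–9 not eliminated is 2, so B4 = 2.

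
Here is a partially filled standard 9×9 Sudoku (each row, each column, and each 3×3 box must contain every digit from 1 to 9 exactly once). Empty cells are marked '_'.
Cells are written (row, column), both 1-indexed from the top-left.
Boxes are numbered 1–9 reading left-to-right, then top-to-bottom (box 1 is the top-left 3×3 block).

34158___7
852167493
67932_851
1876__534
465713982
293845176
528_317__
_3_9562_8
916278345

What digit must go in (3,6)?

4

Row 3 already contains {1, 2, 3, 5, 6, 7, 8, 9}.
Column 6 already contains {1, 3, 5, 6, 7, 8}.
Its 3×3 block (box 2) already contains {1, 2, 3, 5, 6, 7, 8}.
The only value from 1–9 not eliminated is 4, so (3,6) = 4.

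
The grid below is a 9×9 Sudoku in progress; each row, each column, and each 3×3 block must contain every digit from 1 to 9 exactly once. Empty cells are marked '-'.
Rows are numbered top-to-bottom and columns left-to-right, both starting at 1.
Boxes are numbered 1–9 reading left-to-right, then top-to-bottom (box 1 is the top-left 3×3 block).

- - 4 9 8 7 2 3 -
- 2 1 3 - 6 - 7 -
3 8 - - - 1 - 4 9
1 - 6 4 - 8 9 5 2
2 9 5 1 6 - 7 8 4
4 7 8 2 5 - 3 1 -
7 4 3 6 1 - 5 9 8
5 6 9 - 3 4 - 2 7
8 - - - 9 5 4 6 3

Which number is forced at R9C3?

2

Row 9 already contains {3, 4, 5, 6, 8, 9}.
Column 3 already contains {1, 3, 4, 5, 6, 8, 9}.
Its 3×3 block (box 7) already contains {3, 4, 5, 6, 7, 8, 9}.
The only value from 1–9 not eliminated is 2, so R9C3 = 2.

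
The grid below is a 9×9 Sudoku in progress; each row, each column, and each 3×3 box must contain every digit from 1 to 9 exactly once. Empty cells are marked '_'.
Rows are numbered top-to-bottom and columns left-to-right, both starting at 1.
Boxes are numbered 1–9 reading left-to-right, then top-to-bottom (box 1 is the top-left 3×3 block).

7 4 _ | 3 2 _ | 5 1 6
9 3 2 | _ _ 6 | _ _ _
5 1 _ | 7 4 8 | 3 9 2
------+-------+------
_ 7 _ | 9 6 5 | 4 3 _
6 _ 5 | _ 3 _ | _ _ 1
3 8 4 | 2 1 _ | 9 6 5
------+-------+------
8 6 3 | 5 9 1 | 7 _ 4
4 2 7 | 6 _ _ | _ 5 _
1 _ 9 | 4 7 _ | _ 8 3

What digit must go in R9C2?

Row 9 already contains {1, 3, 4, 7, 8, 9}.
Column 2 already contains {1, 2, 3, 4, 6, 7, 8}.
Its 3×3 block (box 7) already contains {1, 2, 3, 4, 6, 7, 8, 9}.
The only value from 1–9 not eliminated is 5, so R9C2 = 5.

5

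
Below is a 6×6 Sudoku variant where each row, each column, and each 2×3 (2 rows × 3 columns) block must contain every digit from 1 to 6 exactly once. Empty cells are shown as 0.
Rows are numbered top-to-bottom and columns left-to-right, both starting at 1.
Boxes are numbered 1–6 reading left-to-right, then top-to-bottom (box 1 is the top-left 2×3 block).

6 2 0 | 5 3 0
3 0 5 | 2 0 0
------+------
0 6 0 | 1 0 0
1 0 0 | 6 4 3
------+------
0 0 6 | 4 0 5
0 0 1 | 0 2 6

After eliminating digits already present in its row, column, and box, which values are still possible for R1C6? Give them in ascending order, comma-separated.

Row 1 already contains {2, 3, 5, 6}.
Column 6 already contains {3, 5, 6}.
Its 2×3 block (box 2) already contains {2, 3, 5}.
Removing those from 1–6 leaves {1, 4} as the candidates for R1C6.

1,4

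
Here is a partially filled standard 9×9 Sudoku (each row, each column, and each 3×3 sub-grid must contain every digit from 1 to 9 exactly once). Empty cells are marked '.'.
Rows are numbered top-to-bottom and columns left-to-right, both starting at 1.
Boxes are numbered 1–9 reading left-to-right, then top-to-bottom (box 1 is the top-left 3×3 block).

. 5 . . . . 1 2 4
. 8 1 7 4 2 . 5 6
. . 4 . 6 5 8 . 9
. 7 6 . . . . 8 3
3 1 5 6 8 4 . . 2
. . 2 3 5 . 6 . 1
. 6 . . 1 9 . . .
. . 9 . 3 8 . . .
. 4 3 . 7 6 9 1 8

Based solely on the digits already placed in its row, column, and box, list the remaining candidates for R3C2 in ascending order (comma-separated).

Row 3 already contains {4, 5, 6, 8, 9}.
Column 2 already contains {1, 4, 5, 6, 7, 8}.
Its 3×3 block (box 1) already contains {1, 4, 5, 8}.
Removing those from 1–9 leaves {2, 3} as the candidates for R3C2.

2,3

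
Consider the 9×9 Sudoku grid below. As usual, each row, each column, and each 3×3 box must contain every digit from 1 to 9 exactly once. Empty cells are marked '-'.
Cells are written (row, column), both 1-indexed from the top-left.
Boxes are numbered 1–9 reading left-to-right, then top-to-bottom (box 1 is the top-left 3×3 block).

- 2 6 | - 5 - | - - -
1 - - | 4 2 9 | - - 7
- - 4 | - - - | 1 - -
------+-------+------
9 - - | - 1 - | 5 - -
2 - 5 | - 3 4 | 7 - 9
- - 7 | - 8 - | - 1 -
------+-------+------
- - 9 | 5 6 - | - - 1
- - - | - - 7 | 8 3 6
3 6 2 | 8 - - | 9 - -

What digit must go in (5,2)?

Cell (5,2) itself could take any of {1, 8} by direct elimination.
Consider where 1 can go in box 4.
(4,2) is out (row 4 already has a 1).
(4,3) is out (row 4 already has a 1).
(6,1) is out (row 6 already has a 1).
(6,2) is out (row 6 already has a 1).
So the only cell in box 4 that can hold 1 is (5,2).
Therefore (5,2) = 1.

1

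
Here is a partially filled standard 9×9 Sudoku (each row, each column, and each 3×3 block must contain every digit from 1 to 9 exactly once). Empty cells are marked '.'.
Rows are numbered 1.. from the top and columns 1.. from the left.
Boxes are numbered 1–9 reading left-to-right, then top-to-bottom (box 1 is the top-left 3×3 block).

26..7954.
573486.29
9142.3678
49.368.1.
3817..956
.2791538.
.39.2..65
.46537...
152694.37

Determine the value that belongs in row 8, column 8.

Row 8 already contains {3, 4, 5, 6, 7}.
Column 8 already contains {1, 2, 3, 4, 5, 6, 7, 8}.
Its 3×3 block (box 9) already contains {3, 5, 6, 7}.
The only value from 1–9 not eliminated is 9, so row 8, column 8 = 9.

9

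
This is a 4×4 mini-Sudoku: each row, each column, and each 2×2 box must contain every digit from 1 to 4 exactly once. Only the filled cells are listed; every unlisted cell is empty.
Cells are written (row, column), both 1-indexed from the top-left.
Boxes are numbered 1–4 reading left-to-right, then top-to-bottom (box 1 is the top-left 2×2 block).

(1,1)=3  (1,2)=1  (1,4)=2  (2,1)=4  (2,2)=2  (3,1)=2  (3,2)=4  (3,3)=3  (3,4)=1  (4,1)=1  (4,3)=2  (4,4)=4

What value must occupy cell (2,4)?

3

Row 2 already contains {2, 4}.
Column 4 already contains {1, 2, 4}.
Its 2×2 block (box 2) already contains {2}.
The only value from 1–4 not eliminated is 3, so (2,4) = 3.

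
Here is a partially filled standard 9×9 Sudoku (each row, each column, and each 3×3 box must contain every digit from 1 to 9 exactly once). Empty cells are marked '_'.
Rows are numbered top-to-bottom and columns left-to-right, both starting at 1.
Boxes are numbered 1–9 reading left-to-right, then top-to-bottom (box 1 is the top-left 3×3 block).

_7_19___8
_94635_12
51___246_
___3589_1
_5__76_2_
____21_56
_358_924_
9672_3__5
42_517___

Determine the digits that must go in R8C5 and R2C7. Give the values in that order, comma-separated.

For R8C5:
  Row 8 already contains {2, 3, 5, 6, 7, 9}.
  Column 5 already contains {1, 2, 3, 5, 7, 9}.
  Its 3×3 block (box 8) already contains {1, 2, 3, 5, 7, 8, 9}.
  The only value from 1–9 not eliminated is 4, so R8C5 = 4.
For R2C7:
  Row 2 already contains {1, 2, 3, 4, 5, 6, 9}.
  Column 7 already contains {2, 4, 9}.
  Its 3×3 block (box 3) already contains {1, 2, 4, 6, 8}.
  The only value from 1–9 not eliminated is 7, so R2C7 = 7.

4,7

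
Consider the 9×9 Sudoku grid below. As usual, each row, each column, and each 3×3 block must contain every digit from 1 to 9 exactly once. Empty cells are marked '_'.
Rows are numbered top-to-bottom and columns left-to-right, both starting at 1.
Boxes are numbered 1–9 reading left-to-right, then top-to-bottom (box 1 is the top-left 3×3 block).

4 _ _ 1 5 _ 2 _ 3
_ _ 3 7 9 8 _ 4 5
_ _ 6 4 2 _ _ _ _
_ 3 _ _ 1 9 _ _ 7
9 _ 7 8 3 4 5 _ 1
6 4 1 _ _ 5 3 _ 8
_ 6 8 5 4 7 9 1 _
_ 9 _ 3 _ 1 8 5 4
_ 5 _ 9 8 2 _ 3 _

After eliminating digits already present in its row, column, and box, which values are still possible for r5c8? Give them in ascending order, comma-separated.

2,6

Row 5 already contains {1, 3, 4, 5, 7, 8, 9}.
Column 8 already contains {1, 3, 4, 5}.
Its 3×3 block (box 6) already contains {1, 3, 5, 7, 8}.
Removing those from 1–9 leaves {2, 6} as the candidates for r5c8.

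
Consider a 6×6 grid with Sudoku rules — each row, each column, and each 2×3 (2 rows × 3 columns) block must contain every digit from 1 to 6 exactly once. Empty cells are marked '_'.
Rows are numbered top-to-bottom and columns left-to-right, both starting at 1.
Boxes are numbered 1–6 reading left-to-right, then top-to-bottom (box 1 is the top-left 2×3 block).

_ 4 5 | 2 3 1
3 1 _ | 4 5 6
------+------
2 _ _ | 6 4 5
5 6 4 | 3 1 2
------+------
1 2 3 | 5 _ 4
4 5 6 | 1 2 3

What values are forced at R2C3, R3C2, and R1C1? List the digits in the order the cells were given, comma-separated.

For R2C3:
  Row 2 already contains {1, 3, 4, 5, 6}.
  Column 3 already contains {3, 4, 5, 6}.
  Its 2×3 block (box 1) already contains {1, 3, 4, 5}.
  The only value from 1–6 not eliminated is 2, so R2C3 = 2.
For R3C2:
  Row 3 already contains {2, 4, 5, 6}.
  Column 2 already contains {1, 2, 4, 5, 6}.
  Its 2×3 block (box 3) already contains {2, 4, 5, 6}.
  The only value from 1–6 not eliminated is 3, so R3C2 = 3.
For R1C1:
  Row 1 already contains {1, 2, 3, 4, 5}.
  Column 1 already contains {1, 2, 3, 4, 5}.
  Its 2×3 block (box 1) already contains {1, 3, 4, 5}.
  The only value from 1–6 not eliminated is 6, so R1C1 = 6.

2,3,6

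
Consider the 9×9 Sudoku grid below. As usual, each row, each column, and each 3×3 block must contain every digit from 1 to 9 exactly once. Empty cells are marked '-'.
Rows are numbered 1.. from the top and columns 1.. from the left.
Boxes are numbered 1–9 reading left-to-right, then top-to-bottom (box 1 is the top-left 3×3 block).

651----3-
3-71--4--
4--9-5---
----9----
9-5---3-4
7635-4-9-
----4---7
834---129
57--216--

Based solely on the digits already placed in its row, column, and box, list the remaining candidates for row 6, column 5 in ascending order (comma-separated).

1,8

Row 6 already contains {3, 4, 5, 6, 7, 9}.
Column 5 already contains {2, 4, 9}.
Its 3×3 block (box 5) already contains {4, 5, 9}.
Removing those from 1–9 leaves {1, 8} as the candidates for row 6, column 5.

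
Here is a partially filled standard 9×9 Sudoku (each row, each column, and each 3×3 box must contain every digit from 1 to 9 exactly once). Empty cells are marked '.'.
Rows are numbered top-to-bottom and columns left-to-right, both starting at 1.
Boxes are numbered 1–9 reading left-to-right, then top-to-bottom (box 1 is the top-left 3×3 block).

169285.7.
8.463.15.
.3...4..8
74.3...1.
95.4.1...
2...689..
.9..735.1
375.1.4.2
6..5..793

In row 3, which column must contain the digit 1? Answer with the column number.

Consider where 1 can go in row 3.
r3c1 is out (column 1 already has a 1).
r3c3 is out (box 1 already has a 1).
r3c5 is out (column 5 already has a 1).
r3c7 is out (column 7 already has a 1).
r3c8 is out (column 8 already has a 1).
So the only cell in row 3 that can hold 1 is r3c4.
That is column 4.

4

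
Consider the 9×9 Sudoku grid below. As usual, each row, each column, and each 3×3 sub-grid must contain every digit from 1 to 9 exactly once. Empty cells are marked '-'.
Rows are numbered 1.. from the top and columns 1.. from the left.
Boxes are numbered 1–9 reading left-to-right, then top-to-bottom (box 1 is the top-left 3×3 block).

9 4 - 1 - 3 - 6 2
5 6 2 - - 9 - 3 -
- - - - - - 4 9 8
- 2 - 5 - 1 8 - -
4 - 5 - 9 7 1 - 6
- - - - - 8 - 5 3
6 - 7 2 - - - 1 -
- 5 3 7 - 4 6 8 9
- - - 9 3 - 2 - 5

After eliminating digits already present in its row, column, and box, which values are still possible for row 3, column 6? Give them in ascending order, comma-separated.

Row 3 already contains {4, 8, 9}.
Column 6 already contains {1, 3, 4, 7, 8, 9}.
Its 3×3 block (box 2) already contains {1, 3, 9}.
Removing those from 1–9 leaves {2, 5, 6} as the candidates for row 3, column 6.

2,5,6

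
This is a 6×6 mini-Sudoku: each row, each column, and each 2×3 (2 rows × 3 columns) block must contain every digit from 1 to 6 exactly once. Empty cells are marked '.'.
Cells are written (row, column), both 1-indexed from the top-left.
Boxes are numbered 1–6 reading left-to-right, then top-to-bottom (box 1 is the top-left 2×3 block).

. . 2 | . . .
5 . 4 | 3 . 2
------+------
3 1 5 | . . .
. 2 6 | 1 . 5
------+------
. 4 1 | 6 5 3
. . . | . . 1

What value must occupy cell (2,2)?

Row 2 already contains {2, 3, 4, 5}.
Column 2 already contains {1, 2, 4}.
Its 2×3 block (box 1) already contains {2, 4, 5}.
The only value from 1–6 not eliminated is 6, so (2,2) = 6.

6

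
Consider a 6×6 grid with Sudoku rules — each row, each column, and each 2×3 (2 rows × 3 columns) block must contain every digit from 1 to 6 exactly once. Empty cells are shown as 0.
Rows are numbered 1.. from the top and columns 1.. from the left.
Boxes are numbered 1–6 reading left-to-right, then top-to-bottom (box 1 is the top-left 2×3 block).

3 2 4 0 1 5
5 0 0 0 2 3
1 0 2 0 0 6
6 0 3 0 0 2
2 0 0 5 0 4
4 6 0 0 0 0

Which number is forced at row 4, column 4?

1

Cell row 4, column 4 itself could take any of {1, 4} by direct elimination.
Consider where 1 can go in row 4.
row 4, column 2 is out (box 3 already has a 1).
row 4, column 5 is out (column 5 already has a 1).
So the only cell in row 4 that can hold 1 is row 4, column 4.
Therefore row 4, column 4 = 1.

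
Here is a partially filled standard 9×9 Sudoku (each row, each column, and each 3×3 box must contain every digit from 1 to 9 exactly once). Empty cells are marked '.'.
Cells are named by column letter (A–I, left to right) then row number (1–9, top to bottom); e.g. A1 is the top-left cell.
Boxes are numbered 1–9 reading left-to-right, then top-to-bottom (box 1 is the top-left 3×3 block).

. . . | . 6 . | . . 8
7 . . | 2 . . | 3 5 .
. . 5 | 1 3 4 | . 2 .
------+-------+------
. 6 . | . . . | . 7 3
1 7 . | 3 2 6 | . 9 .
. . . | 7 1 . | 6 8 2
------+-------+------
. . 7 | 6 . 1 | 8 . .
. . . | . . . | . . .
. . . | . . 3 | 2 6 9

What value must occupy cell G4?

1

Cell G4 itself could take any of {1, 4, 5} by direct elimination.
Consider where 1 can go in box 6.
G5 is out (row 5 already has a 1).
I5 is out (row 5 already has a 1).
So the only cell in box 6 that can hold 1 is G4.
Therefore G4 = 1.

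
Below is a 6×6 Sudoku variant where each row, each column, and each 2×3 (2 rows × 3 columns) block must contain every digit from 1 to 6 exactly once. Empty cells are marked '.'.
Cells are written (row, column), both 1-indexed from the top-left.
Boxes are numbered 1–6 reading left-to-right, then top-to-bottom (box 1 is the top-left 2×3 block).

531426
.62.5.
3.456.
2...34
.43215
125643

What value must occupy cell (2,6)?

1

Row 2 already contains {2, 5, 6}.
Column 6 already contains {3, 4, 5, 6}.
Its 2×3 block (box 2) already contains {2, 4, 5, 6}.
The only value from 1–6 not eliminated is 1, so (2,6) = 1.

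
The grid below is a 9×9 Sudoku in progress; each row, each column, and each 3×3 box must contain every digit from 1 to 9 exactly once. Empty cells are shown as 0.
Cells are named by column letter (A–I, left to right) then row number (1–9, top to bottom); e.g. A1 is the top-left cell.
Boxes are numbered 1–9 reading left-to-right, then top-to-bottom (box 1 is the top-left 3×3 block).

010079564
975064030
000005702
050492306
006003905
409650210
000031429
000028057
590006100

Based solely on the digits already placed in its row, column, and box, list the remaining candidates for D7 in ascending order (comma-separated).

Row 7 already contains {1, 2, 3, 4, 9}.
Column D already contains {4, 6}.
Its 3×3 block (box 8) already contains {1, 2, 3, 6, 8}.
Removing those from 1–9 leaves {5, 7} as the candidates for D7.

5,7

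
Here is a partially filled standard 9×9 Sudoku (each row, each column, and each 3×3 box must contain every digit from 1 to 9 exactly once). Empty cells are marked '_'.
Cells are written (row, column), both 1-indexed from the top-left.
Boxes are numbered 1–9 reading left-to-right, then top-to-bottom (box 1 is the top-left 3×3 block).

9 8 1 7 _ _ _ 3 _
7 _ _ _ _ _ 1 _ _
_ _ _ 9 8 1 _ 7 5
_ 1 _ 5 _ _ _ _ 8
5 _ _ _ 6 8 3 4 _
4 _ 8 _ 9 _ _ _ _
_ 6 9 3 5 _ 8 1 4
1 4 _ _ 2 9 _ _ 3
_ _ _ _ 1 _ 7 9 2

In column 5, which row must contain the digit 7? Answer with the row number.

Consider where 7 can go in column 5.
(1,5) is out (row 1 already has a 7).
(2,5) is out (row 2 already has a 7).
So the only cell in column 5 that can hold 7 is (4,5).
That is row 4.

4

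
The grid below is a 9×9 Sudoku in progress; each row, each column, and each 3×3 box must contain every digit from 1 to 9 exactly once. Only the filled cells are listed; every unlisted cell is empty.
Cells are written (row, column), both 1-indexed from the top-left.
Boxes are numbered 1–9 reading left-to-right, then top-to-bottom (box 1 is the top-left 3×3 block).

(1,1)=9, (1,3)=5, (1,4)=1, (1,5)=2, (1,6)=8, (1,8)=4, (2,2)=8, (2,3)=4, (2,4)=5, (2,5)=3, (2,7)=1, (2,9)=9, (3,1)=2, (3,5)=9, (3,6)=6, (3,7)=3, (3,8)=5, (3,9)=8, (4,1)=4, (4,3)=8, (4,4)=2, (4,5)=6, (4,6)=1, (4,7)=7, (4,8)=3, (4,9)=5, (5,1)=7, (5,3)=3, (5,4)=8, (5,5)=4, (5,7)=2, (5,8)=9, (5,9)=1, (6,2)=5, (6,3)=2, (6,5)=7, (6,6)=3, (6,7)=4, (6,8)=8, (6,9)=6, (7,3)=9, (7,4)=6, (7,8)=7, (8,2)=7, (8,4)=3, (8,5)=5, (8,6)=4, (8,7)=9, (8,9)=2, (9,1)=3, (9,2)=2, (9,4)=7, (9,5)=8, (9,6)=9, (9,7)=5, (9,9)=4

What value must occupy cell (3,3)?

7

Cell (3,3) itself could take any of {1, 7} by direct elimination.
Consider where 7 can go in box 1.
(1,2) is out (column 2 already has a 7).
(2,1) is out (column 1 already has a 7).
(3,2) is out (column 2 already has a 7).
So the only cell in box 1 that can hold 7 is (3,3).
Therefore (3,3) = 7.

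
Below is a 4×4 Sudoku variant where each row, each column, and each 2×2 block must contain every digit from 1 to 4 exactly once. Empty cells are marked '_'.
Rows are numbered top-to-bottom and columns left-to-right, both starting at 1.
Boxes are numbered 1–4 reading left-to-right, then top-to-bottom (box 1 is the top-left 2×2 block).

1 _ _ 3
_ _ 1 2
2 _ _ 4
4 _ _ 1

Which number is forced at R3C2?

Cell R3C2 itself could take any of {1, 3} by direct elimination.
Consider where 1 can go in column 2.
R1C2 is out (row 1 already has a 1).
R2C2 is out (row 2 already has a 1).
R4C2 is out (row 4 already has a 1).
So the only cell in column 2 that can hold 1 is R3C2.
Therefore R3C2 = 1.

1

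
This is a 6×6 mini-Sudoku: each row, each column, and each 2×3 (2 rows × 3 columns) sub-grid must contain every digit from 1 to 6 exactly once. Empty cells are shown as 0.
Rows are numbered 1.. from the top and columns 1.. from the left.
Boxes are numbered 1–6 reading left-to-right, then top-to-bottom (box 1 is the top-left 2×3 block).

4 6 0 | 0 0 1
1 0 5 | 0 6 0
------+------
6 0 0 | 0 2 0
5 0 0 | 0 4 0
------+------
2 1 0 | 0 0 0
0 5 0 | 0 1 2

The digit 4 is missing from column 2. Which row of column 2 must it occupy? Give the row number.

Consider where 4 can go in column 2.
row 2, column 2 is out (box 1 already has a 4).
row 4, column 2 is out (row 4 already has a 4).
So the only cell in column 2 that can hold 4 is row 3, column 2.
That is row 3.

3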